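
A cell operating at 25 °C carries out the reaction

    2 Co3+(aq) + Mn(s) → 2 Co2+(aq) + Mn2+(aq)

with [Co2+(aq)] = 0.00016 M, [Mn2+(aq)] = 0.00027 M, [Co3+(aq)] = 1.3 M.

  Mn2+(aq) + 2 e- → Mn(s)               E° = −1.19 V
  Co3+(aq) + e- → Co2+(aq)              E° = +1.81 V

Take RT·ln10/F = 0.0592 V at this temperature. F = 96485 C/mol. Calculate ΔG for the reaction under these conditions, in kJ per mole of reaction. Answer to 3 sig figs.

E°cell = +1.81 − (−1.19) = +3.00 V; the balanced reaction transfers n = 2 electrons.
The reaction quotient is ([Co2+(aq)]^2·[Mn2+(aq)]) / [Co3+(aq)]^2 = 4.09×10^−12; by Nernst, E = +3.00 − (0.0592/2)(−11.388) = +3.3371 V.
ΔG = −nFE = −(2)(96485)(+3.3371) J/mol = −644 kJ/mol.

−644 kJ/mol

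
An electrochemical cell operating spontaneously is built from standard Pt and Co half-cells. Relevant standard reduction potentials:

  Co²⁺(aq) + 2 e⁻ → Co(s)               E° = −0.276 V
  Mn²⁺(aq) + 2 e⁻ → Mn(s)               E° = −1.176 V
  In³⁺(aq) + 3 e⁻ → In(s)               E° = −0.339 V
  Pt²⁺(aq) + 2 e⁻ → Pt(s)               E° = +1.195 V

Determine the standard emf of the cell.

The Pt²⁺/Pt couple has the higher E°, so Pt ion is reduced (cathode) and Co is oxidized (anode).
E°cell = E°(cathode) − E°(anode) = +1.195 − (−0.276) = +1.471 V.

+1.471 V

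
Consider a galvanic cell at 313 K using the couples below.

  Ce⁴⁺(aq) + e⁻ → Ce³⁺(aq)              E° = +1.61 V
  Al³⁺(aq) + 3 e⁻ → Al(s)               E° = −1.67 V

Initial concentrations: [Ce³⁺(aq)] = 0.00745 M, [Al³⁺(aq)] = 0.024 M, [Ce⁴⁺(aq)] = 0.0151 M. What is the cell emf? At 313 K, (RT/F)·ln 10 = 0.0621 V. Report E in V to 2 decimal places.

Ce⁴⁺/Ce³⁺ is reduced (cathode, E° = +1.61 V) and Al³⁺/Al is oxidized (anode).
E°cell = +1.61 − (−1.67) = +3.28 V, with n = 3 electrons transferred.
Balancing gives 3 Ce⁴⁺(aq) + Al(s) → 3 Ce³⁺(aq) + Al³⁺(aq); hence Q = ([Ce³⁺(aq)]^3·[Al³⁺(aq)]) / [Ce⁴⁺(aq)]^3 = 0.00288 (log Q = −2.540).
By the Nernst equation, E = +3.28 − (0.0621/3)·(−2.540) = +3.33 V.

+3.33 V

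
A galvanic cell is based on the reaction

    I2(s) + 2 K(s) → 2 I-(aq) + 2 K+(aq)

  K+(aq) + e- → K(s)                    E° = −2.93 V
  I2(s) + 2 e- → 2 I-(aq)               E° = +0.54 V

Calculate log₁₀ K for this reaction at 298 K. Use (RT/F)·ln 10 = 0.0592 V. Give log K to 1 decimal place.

log K = 117.2

The I₂/I⁻ couple is reduced (cathode); E°cell = +0.54 − (−2.93) = +3.47 V with n = 2.
At equilibrium E = 0, so log K = nE°cell / 0.0592 = (2)(+3.47) / 0.0592 = 117.2.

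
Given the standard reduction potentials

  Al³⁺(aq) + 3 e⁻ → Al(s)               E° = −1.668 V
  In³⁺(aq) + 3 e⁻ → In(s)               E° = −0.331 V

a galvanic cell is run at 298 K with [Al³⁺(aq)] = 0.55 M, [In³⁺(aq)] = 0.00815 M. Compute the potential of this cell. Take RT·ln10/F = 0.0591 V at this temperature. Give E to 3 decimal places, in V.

Since E°(In³⁺/In) > E°(Al³⁺/Al), In³⁺/In serves as the cathode.
E°cell = E°cat − E°an = −0.331 − (−1.668) = +1.337 V; n = 3.
For the overall reaction In³⁺(aq) + Al(s) → In(s) + Al³⁺(aq), Q = [Al³⁺(aq)] / [In³⁺(aq)] = 67.5, giving log Q = 1.829.
E = E° − (0.0591/n)·log Q = +1.337 − (0.0591/3)(1.829) = +1.301 V.

+1.301 V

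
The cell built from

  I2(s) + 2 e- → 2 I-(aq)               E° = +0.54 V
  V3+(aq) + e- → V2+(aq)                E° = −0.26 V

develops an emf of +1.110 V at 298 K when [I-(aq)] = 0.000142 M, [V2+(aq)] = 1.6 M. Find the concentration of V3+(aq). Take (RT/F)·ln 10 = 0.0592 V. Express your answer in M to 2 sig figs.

I₂/I⁻ is the cathode (higher E°); E°cell = +0.54 − (−0.26) = +0.80 V with n = 2.
Since E = E° − (0.0592/n)·log Q, log Q = n(E° − E)/0.0592 = −10.473.
The balanced reaction is I2(s) + 2 V2+(aq) → 2 I-(aq) + 2 V3+(aq), so Q = ([I-(aq)]^2·[V3+(aq)]^2) / [V2+(aq)]^2.
Substituting the known concentrations and solving, log [V3+(aq)] = −1.185 and [V3+(aq)] = 0.065 M.

0.065 M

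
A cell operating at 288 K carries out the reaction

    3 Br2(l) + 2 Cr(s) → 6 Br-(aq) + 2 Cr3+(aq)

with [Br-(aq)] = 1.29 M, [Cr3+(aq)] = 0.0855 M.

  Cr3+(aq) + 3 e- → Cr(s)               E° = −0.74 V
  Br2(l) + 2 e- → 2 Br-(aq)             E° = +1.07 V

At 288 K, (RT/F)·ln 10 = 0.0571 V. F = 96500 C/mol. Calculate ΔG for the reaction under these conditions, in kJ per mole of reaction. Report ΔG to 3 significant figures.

−1060 kJ/mol

The standard cell potential is +1.07 − (−0.74) = +1.81 V, with n = 6 electrons in the balanced equation.
Q = [Br-(aq)]^6·[Cr3+(aq)]^2 = 0.0337, so log Q = −1.473 and E = +1.81 − (0.0571/6)(−1.473) = +1.8240 V.
ΔG = −nFE = −(6)(96500)(+1.8240) J/mol = −1060 kJ/mol.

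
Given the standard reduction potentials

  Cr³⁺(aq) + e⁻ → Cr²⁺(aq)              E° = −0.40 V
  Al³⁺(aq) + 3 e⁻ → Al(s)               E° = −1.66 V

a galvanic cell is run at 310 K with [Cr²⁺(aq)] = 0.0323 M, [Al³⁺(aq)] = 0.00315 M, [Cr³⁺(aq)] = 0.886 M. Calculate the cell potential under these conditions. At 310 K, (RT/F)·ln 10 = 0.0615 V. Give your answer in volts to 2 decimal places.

+1.40 V

Cr³⁺/Cr²⁺ is reduced (cathode, E° = −0.40 V) and Al³⁺/Al is oxidized (anode).
E°cell = −0.40 − (−1.66) = +1.26 V, with n = 3 electrons transferred.
For the overall reaction 3 Cr³⁺(aq) + Al(s) → 3 Cr²⁺(aq) + Al³⁺(aq), Q = ([Cr²⁺(aq)]^3·[Al³⁺(aq)]) / [Cr³⁺(aq)]^3 = 1.53×10^−7, giving log Q = −6.816.
By the Nernst equation, E = +1.26 − (0.0615/3)·(−6.816) = +1.40 V.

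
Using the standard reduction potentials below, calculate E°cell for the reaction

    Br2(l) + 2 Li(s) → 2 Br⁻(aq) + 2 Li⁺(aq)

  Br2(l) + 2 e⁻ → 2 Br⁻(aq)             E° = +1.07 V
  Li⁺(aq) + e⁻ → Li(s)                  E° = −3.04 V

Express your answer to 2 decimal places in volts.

Br2(l) gains electrons, so the Br₂/Br⁻ couple is the cathode; the Li⁺/Li couple is the anode.
E°cell = E°(cathode) − E°(anode) = +1.07 − (−3.04) = +4.11 V.

+4.11 V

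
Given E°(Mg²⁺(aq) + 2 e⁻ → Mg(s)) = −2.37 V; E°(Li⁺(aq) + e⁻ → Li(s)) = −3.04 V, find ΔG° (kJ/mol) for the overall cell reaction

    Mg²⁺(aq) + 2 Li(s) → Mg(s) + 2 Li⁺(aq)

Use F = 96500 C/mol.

−129 kJ/mol

In the reaction as written Mg²⁺(aq) is reduced, so the Mg²⁺/Mg couple is the cathode and Li⁺/Li is the anode.
E°cell = −2.37 − (−3.04) = +0.67 V; balancing electrons gives n = 2.
ΔG° = −nFE°cell = −(2)(96500)(+0.67) J/mol = −129 kJ/mol.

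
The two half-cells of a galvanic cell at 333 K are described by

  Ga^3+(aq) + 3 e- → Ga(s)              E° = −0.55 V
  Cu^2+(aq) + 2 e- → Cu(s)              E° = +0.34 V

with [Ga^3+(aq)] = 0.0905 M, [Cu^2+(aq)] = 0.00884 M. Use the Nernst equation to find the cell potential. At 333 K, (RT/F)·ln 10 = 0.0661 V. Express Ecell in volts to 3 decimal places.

Since E°(Cu²⁺/Cu) > E°(Ga³⁺/Ga), Cu²⁺/Cu serves as the cathode.
E°cell = E°cat − E°an = +0.34 − (−0.55) = +0.89 V; n = 6.
The balanced reaction is 3 Cu^2+(aq) + 2 Ga(s) → 3 Cu(s) + 2 Ga^3+(aq), so Q = [Ga^3+(aq)]^2 / [Cu^2+(aq)]^3 = 1.19×10^4 and log Q = 4.074.
E = E° − (0.0661/n)·log Q = +0.89 − (0.0661/6)(4.074) = +0.845 V.

+0.845 V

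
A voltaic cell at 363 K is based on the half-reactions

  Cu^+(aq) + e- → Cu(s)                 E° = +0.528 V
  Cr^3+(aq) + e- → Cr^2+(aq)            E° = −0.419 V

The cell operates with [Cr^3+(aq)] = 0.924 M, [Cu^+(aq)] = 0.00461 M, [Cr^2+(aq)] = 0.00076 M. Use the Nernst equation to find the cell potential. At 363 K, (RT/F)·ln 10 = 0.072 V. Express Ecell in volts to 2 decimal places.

Since E°(Cu⁺/Cu) > E°(Cr³⁺/Cr²⁺), Cu⁺/Cu serves as the cathode.
E°cell = +0.528 − (−0.419) = +0.947 V, with n = 1 electron transferred.
For the overall reaction Cu^+(aq) + Cr^2+(aq) → Cu(s) + Cr^3+(aq), Q = [Cr^3+(aq)] / ([Cu^+(aq)]·[Cr^2+(aq)]) = 2.64×10^5, giving log Q = 5.421.
Applying E = E° − (RT ln10/nF)·log Q gives +0.947 − (0.072/1)(5.421) = +0.56 V.

+0.56 V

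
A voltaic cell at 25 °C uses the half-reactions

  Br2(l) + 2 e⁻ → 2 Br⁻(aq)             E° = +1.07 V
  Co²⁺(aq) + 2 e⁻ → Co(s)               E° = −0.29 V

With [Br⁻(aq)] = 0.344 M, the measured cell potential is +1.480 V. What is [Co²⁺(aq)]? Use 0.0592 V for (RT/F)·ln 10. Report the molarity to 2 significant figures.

0.00075 M

With Br₂/Br⁻ at the cathode and Co²⁺/Co at the anode, E°cell = +1.07 − (−0.29) = +1.36 V (n = 2).
Rearranging E = E° − (0.0592/n)·log Q gives log Q = 2(+1.36 − (+1.480))/0.0592 = −4.054.
The balanced reaction is Br2(l) + Co(s) → 2 Br⁻(aq) + Co²⁺(aq), so Q = [Br⁻(aq)]^2·[Co²⁺(aq)].
Isolating [Co²⁺(aq)] in Q = 10^{−4.054} yields log [Co²⁺(aq)] = −3.127, i.e. 0.00075 M.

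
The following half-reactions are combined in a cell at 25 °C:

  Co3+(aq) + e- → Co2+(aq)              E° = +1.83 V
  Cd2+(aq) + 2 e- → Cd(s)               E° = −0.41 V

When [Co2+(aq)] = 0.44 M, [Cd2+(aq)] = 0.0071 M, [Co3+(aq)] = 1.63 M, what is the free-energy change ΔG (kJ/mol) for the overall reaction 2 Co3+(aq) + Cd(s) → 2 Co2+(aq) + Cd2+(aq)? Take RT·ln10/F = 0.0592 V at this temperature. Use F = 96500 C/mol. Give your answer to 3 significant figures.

−451 kJ/mol

The standard cell potential is +1.83 − (−0.41) = +2.24 V, with n = 2 electrons in the balanced equation.
The reaction quotient is ([Co2+(aq)]^2·[Cd2+(aq)]) / [Co3+(aq)]^2 = 0.000517; by Nernst, E = +2.24 − (0.0592/2)(−3.286) = +2.3373 V.
Then ΔG = −nFE = −2 × 96500 × +2.3373 J/mol = −451 kJ/mol.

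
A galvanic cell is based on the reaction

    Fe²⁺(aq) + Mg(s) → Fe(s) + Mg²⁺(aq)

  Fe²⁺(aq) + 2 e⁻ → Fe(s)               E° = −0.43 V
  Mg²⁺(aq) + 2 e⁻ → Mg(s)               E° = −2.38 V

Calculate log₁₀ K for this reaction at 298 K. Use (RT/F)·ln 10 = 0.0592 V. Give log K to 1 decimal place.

The Fe²⁺/Fe couple is reduced (cathode); E°cell = −0.43 − (−2.38) = +1.95 V with n = 2.
At equilibrium E = 0, so log K = nE°cell / 0.0592 = (2)(+1.95) / 0.0592 = 65.9.

log K = 65.9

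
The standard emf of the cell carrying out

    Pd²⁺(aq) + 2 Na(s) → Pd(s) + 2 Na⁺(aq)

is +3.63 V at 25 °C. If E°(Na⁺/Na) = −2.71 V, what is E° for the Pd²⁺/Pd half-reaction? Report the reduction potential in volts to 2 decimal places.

+0.92 V

In the reaction as written the Pd²⁺/Pd couple is reduced (cathode) and Na⁺/Na is oxidized (anode), so E°cell = E°(Pd²⁺/Pd) − E°(Na⁺/Na).
E°(Pd²⁺/Pd) = E°cell + E°(anode) = +3.63 + (−2.71) = +0.92 V.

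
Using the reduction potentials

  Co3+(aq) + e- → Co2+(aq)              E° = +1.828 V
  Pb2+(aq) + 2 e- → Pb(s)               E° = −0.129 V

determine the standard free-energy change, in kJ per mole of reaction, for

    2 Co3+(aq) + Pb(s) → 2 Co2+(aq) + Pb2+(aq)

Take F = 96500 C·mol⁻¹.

−378 kJ/mol

In the reaction as written Co3+(aq) is reduced, so the Co³⁺/Co²⁺ couple is the cathode and Pb²⁺/Pb is the anode.
E°cell = +1.828 − (−0.129) = +1.957 V; balancing electrons gives n = 2.
ΔG° = −nFE°cell = −(2)(96500)(+1.957) J/mol = −378 kJ/mol.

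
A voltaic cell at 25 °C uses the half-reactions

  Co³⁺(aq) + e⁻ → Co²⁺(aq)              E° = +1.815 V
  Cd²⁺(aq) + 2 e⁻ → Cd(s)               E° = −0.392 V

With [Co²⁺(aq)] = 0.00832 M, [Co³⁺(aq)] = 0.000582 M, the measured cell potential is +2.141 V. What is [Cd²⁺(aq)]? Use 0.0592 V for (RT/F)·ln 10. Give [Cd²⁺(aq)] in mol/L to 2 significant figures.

0.83 M

The Co³⁺/Co²⁺ couple has the larger reduction potential, so it is the cathode: E°cell = +1.815 − (−0.392) = +2.207 V and n = 2.
From the Nernst equation, log Q = n(E° − E)/0.0592 = 2·(+2.207 − (+2.141))/0.0592 = 2.230.
Balancing electrons gives 2 Co³⁺(aq) + Cd(s) → 2 Co²⁺(aq) + Cd²⁺(aq); thus Q = ([Co²⁺(aq)]^2·[Cd²⁺(aq)]) / [Co³⁺(aq)]^2.
Isolating [Cd²⁺(aq)] in Q = 10^{2.230} yields log [Cd²⁺(aq)] = −0.080, i.e. 0.83 M.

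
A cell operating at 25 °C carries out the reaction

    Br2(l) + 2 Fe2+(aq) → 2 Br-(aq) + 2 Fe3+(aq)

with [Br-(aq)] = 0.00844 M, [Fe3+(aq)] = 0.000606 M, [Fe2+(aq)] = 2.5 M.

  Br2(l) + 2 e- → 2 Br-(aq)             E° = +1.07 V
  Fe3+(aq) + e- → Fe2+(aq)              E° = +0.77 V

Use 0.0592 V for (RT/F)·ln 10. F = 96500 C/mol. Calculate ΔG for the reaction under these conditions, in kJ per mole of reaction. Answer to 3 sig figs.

−123 kJ/mol

With Br₂/Br⁻ reduced at the cathode, E°cell = +1.07 − (+0.77) = +0.30 V and n = 2.
Here Q = ([Br-(aq)]^2·[Fe3+(aq)]^2) / [Fe2+(aq)]^2 = 4.19×10^−12 (log Q = −11.378), giving E = +0.30 − (0.0592/2)·(−11.378) = +0.6368 V.
Finally ΔG = −nFE = −(2)(96500 C/mol)(+0.6368 V) = −123 kJ/mol.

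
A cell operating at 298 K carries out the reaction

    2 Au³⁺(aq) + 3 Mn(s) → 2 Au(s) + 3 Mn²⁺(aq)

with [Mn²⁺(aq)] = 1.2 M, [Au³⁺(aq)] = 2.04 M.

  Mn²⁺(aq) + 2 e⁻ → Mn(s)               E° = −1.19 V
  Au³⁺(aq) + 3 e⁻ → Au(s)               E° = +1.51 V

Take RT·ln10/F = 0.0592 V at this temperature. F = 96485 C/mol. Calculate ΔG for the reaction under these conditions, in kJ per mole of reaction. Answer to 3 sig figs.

The standard cell potential is +1.51 − (−1.19) = +2.70 V, with n = 6 electrons in the balanced equation.
Q = [Mn²⁺(aq)]^3 / [Au³⁺(aq)]^2 = 0.415, so log Q = −0.382 and E = +2.70 − (0.0592/6)(−0.382) = +2.7038 V.
Then ΔG = −nFE = −6 × 96485 × +2.7038 J/mol = −1570 kJ/mol.

−1570 kJ/mol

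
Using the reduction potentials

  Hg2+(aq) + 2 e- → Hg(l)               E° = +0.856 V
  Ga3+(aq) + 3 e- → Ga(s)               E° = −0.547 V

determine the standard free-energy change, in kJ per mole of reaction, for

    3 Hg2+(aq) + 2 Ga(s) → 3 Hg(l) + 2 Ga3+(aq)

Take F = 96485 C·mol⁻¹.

−812 kJ/mol

In the reaction as written Hg2+(aq) is reduced, so the Hg²⁺/Hg couple is the cathode and Ga³⁺/Ga is the anode.
E°cell = +0.856 − (−0.547) = +1.403 V; balancing electrons gives n = 6.
ΔG° = −nFE°cell = −(6)(96485)(+1.403) J/mol = −812 kJ/mol.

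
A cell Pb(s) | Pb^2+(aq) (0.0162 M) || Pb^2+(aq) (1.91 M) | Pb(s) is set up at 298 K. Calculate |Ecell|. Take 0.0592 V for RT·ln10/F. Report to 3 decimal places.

0.061 V

For a concentration cell E°cell = 0, since both electrodes use the same couple.
The compartment with the higher Pb^2+(aq) concentration (1.91 M) acts as the cathode; ions are reduced there and produced at the dilute (0.0162 M) anode.
With n = 2, Ecell = −(0.0592/2)·log([dilute]/[conc]) = −(0.0592/2)·log(0.0162/1.91) = +0.061 V.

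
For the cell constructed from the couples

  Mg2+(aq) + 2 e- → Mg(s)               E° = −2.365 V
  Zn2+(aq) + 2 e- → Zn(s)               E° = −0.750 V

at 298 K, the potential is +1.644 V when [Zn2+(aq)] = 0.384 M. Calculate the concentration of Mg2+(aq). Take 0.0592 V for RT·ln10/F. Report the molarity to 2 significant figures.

0.040 M

The Zn²⁺/Zn couple has the larger reduction potential, so it is the cathode: E°cell = −0.750 − (−2.365) = +1.615 V and n = 2.
Since E = E° − (0.0592/n)·log Q, log Q = n(E° − E)/0.0592 = −0.980.
For Zn2+(aq) + Mg(s) → Zn(s) + Mg2+(aq), the reaction quotient is Q = [Mg2+(aq)] / [Zn2+(aq)].
Solving for the unknown gives log [Mg2+(aq)] = −1.396, so [Mg2+(aq)] ≈ 0.040 M.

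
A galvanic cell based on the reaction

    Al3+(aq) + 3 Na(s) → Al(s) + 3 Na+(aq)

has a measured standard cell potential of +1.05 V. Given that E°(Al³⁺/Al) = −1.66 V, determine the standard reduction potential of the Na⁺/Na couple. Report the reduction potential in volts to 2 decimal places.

−2.71 V

In the reaction as written the Al³⁺/Al couple is reduced (cathode) and Na⁺/Na is oxidized (anode), so E°cell = E°(Al³⁺/Al) − E°(Na⁺/Na).
E°(Na⁺/Na) = E°(cathode) − E°cell = −1.66 − (+1.05) = −2.71 V.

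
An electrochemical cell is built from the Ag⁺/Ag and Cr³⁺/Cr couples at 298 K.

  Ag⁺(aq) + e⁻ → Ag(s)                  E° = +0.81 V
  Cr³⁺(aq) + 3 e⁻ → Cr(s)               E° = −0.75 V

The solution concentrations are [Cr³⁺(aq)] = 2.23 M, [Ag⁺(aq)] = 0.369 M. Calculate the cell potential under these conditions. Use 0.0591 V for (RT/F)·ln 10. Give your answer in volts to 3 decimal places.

+1.528 V

The Ag⁺/Ag couple has the more positive E°, so it is the cathode; Cr³⁺/Cr is the anode.
The standard potential is +0.81 − (−0.75) = +1.56 V and the balanced reaction transfers n = 3 electrons.
Balancing gives 3 Ag⁺(aq) + Cr(s) → 3 Ag(s) + Cr³⁺(aq); hence Q = [Cr³⁺(aq)] / [Ag⁺(aq)]^3 = 44.4 (log Q = 1.647).
E = E° − (0.0591/n)·log Q = +1.56 − (0.0591/3)(1.647) = +1.528 V.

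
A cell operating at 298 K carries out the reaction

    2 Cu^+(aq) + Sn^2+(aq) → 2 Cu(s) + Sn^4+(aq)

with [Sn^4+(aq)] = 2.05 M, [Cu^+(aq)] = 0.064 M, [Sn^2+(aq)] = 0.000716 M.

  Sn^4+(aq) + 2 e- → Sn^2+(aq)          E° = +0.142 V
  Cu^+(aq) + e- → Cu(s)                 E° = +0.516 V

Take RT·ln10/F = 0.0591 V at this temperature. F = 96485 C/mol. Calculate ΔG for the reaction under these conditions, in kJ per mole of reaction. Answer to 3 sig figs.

−38.8 kJ/mol

With Cu⁺/Cu reduced at the cathode, E°cell = +0.516 − (+0.142) = +0.374 V and n = 2.
Here Q = [Sn^4+(aq)] / ([Cu^+(aq)]^2·[Sn^2+(aq)]) = 6.99×10^5 (log Q = 5.844), giving E = +0.374 − (0.0591/2)·(5.844) = +0.2013 V.
Then ΔG = −nFE = −2 × 96485 × +0.2013 J/mol = −38.8 kJ/mol.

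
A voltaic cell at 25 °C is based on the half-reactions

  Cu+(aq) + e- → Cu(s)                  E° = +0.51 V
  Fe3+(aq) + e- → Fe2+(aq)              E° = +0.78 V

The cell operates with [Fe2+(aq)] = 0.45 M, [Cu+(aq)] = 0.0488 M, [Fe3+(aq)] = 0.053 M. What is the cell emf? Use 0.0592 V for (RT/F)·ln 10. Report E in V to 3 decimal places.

+0.293 V

Since E°(Fe³⁺/Fe²⁺) > E°(Cu⁺/Cu), Fe³⁺/Fe²⁺ serves as the cathode.
The standard potential is +0.78 − (+0.51) = +0.27 V and the balanced reaction transfers n = 1 electron.
Balancing gives Fe3+(aq) + Cu(s) → Fe2+(aq) + Cu+(aq); hence Q = ([Fe2+(aq)]·[Cu+(aq)]) / [Fe3+(aq)] = 0.414 (log Q = −0.383).
By the Nernst equation, E = +0.27 − (0.0592/1)·(−0.383) = +0.293 V.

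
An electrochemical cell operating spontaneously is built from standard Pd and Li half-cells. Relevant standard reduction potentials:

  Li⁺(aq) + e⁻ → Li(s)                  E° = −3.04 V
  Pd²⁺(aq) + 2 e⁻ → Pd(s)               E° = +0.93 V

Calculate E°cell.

+3.97 V

The Pd²⁺/Pd couple has the higher E°, so Pd ion is reduced (cathode) and Li is oxidized (anode).
E°cell = E°(cathode) − E°(anode) = +0.93 − (−3.04) = +3.97 V.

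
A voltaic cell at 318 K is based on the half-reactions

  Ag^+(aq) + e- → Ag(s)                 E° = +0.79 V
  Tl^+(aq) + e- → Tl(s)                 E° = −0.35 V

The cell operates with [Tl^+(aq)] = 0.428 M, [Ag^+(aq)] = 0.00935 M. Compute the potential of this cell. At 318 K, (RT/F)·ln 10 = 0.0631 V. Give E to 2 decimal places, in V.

Since E°(Ag⁺/Ag) > E°(Tl⁺/Tl), Ag⁺/Ag serves as the cathode.
The standard potential is +0.79 − (−0.35) = +1.14 V and the balanced reaction transfers n = 1 electron.
The balanced reaction is Ag^+(aq) + Tl(s) → Ag(s) + Tl^+(aq), so Q = [Tl^+(aq)] / [Ag^+(aq)] = 45.8 and log Q = 1.661.
E = E° − (0.0631/n)·log Q = +1.14 − (0.0631/1)(1.661) = +1.04 V.

+1.04 V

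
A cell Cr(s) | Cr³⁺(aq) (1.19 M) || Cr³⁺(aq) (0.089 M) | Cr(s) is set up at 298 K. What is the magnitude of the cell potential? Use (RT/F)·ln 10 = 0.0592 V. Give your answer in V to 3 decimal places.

For a concentration cell E°cell = 0, since both electrodes use the same couple.
The compartment with the higher Cr³⁺(aq) concentration (1.19 M) acts as the cathode; ions are reduced there and produced at the dilute (0.089 M) anode.
With n = 3, Ecell = −(0.0592/3)·log([dilute]/[conc]) = −(0.0592/3)·log(0.089/1.19) = +0.022 V.

0.022 V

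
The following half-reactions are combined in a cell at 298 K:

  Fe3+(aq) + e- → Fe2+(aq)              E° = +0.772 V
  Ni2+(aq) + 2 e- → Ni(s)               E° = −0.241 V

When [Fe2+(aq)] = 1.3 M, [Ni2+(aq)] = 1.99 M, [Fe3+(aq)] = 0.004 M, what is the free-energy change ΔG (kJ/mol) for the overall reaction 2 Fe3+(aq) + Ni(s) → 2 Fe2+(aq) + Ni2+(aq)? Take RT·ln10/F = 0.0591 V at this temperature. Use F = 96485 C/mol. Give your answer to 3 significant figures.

E°cell = +0.772 − (−0.241) = +1.013 V; the balanced reaction transfers n = 2 electrons.
The reaction quotient is ([Fe2+(aq)]^2·[Ni2+(aq)]) / [Fe3+(aq)]^2 = 2.1×10^5; by Nernst, E = +1.013 − (0.0591/2)(5.323) = +0.8557 V.
Then ΔG = −nFE = −2 × 96485 × +0.8557 J/mol = −165 kJ/mol.

−165 kJ/mol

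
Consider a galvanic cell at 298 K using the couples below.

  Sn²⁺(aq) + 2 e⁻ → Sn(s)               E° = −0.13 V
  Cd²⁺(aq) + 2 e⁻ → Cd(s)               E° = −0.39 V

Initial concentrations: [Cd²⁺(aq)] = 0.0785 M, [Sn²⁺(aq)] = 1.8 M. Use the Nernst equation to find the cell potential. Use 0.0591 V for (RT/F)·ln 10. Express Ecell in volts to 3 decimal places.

+0.300 V

Sn²⁺/Sn is reduced (cathode, E° = −0.13 V) and Cd²⁺/Cd is oxidized (anode).
E°cell = −0.13 − (−0.39) = +0.26 V, with n = 2 electrons transferred.
For the overall reaction Sn²⁺(aq) + Cd(s) → Sn(s) + Cd²⁺(aq), Q = [Cd²⁺(aq)] / [Sn²⁺(aq)] = 0.0436, giving log Q = −1.360.
Applying E = E° − (RT ln10/nF)·log Q gives +0.26 − (0.0591/2)(−1.360) = +0.300 V.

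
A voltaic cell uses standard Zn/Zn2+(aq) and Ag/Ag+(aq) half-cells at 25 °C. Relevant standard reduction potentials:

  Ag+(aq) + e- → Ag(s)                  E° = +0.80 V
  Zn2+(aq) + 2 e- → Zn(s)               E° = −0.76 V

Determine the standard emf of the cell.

+1.56 V

The Ag⁺/Ag couple has the higher E°, so Ag ion is reduced (cathode) and Zn is oxidized (anode).
E°cell = E°(cathode) − E°(anode) = +0.80 − (−0.76) = +1.56 V.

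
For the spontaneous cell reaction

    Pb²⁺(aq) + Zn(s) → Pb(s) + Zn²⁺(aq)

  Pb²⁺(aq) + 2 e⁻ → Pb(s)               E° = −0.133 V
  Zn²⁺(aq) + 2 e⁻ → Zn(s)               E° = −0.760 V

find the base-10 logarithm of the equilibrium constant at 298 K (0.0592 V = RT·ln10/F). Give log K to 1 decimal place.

The Pb²⁺/Pb couple is reduced (cathode); E°cell = −0.133 − (−0.760) = +0.627 V with n = 2.
At equilibrium E = 0, so log K = nE°cell / 0.0592 = (2)(+0.627) / 0.0592 = 21.2.

log K = 21.2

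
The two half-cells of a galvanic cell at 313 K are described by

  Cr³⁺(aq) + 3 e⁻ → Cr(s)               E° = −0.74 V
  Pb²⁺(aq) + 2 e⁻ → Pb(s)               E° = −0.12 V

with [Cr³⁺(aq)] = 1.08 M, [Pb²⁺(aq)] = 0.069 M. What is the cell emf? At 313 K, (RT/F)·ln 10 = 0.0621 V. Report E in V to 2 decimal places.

The Pb²⁺/Pb couple has the more positive E°, so it is the cathode; Cr³⁺/Cr is the anode.
E°cell = −0.12 − (−0.74) = +0.62 V, with n = 6 electrons transferred.
Balancing gives 3 Pb²⁺(aq) + 2 Cr(s) → 3 Pb(s) + 2 Cr³⁺(aq); hence Q = [Cr³⁺(aq)]^2 / [Pb²⁺(aq)]^3 = 3.55×10^3 (log Q = 3.550).
E = E° − (0.0621/n)·log Q = +0.62 − (0.0621/6)(3.550) = +0.58 V.

+0.58 V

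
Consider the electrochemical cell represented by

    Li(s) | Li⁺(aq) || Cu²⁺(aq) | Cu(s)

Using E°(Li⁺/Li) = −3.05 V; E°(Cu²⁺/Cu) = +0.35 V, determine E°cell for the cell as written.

By convention the left-hand electrode in cell notation is the anode (oxidation) and the right-hand electrode is the cathode (reduction).
E°cell = E°(right) − E°(left) = +0.35 − (−3.05) = +3.40 V.

+3.40 V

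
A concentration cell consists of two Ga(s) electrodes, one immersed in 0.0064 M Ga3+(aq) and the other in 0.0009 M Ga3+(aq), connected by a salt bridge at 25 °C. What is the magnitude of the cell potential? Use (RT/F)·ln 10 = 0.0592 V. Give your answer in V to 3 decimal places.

0.017 V

For a concentration cell E°cell = 0, since both electrodes use the same couple.
The compartment with the higher Ga3+(aq) concentration (0.0064 M) acts as the cathode; ions are reduced there and produced at the dilute (0.0009 M) anode.
With n = 3, Ecell = −(0.0592/3)·log([dilute]/[conc]) = −(0.0592/3)·log(0.0009/0.0064) = +0.017 V.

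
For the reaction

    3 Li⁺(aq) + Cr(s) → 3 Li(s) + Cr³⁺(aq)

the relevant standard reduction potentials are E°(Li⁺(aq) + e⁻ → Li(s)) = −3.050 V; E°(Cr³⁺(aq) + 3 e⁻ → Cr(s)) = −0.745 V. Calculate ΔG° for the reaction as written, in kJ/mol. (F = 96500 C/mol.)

+667 kJ/mol

In the reaction as written Li⁺(aq) is reduced, so the Li⁺/Li couple is the cathode and Cr³⁺/Cr is the anode.
E°cell = −3.050 − (−0.745) = −2.305 V; balancing electrons gives n = 3.
ΔG° = −nFE°cell = −(3)(96500)(−2.305) J/mol = +667 kJ/mol.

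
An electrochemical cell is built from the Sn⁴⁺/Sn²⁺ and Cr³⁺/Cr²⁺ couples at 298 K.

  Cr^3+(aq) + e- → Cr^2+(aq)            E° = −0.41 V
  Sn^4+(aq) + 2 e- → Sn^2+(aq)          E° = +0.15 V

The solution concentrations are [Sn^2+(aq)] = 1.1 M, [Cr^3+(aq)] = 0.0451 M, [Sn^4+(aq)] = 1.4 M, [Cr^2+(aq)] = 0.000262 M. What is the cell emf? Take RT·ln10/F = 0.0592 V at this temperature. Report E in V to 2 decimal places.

+0.43 V

The Sn⁴⁺/Sn²⁺ couple has the more positive E°, so it is the cathode; Cr³⁺/Cr²⁺ is the anode.
The standard potential is +0.15 − (−0.41) = +0.56 V and the balanced reaction transfers n = 2 electrons.
The balanced reaction is Sn^4+(aq) + 2 Cr^2+(aq) → Sn^2+(aq) + 2 Cr^3+(aq), so Q = ([Sn^2+(aq)]·[Cr^3+(aq)]^2) / ([Sn^4+(aq)]·[Cr^2+(aq)]^2) = 2.33×10^4 and log Q = 4.367.
E = E° − (0.0592/n)·log Q = +0.56 − (0.0592/2)(4.367) = +0.43 V.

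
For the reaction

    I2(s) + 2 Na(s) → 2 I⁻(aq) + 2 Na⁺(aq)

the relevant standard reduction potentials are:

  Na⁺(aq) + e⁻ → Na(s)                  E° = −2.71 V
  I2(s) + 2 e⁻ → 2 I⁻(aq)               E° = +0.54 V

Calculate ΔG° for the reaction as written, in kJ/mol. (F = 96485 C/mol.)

−627 kJ/mol

In the reaction as written I2(s) is reduced, so the I₂/I⁻ couple is the cathode and Na⁺/Na is the anode.
E°cell = +0.54 − (−2.71) = +3.25 V; balancing electrons gives n = 2.
ΔG° = −nFE°cell = −(2)(96485)(+3.25) J/mol = −627 kJ/mol.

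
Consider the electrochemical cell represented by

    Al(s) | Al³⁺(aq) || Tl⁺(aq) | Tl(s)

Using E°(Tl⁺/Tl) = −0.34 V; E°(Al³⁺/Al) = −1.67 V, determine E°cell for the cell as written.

By convention the left-hand electrode in cell notation is the anode (oxidation) and the right-hand electrode is the cathode (reduction).
E°cell = E°(right) − E°(left) = −0.34 − (−1.67) = +1.33 V.

+1.33 V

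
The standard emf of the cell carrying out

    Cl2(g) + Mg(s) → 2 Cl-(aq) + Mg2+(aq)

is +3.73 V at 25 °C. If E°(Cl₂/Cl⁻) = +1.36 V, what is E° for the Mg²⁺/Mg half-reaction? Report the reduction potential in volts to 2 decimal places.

−2.37 V

In the reaction as written the Cl₂/Cl⁻ couple is reduced (cathode) and Mg²⁺/Mg is oxidized (anode), so E°cell = E°(Cl₂/Cl⁻) − E°(Mg²⁺/Mg).
E°(Mg²⁺/Mg) = E°(cathode) − E°cell = +1.36 − (+3.73) = −2.37 V.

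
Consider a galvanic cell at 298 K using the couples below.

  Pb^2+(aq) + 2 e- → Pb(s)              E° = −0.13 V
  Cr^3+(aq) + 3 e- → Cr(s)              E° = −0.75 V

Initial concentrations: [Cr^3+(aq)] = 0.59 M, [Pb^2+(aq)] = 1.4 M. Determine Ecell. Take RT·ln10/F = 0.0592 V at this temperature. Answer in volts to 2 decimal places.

+0.63 V

Pb²⁺/Pb is reduced (cathode, E° = −0.13 V) and Cr³⁺/Cr is oxidized (anode).
E°cell = −0.13 − (−0.75) = +0.62 V, with n = 6 electrons transferred.
For the overall reaction 3 Pb^2+(aq) + 2 Cr(s) → 3 Pb(s) + 2 Cr^3+(aq), Q = [Cr^3+(aq)]^2 / [Pb^2+(aq)]^3 = 0.127, giving log Q = −0.897.
Applying E = E° − (RT ln10/nF)·log Q gives +0.62 − (0.0592/6)(−0.897) = +0.63 V.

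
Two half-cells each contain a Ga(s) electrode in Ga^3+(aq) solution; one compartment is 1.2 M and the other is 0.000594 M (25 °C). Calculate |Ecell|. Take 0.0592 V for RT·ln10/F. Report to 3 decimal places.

0.065 V

For a concentration cell E°cell = 0, since both electrodes use the same couple.
The compartment with the higher Ga^3+(aq) concentration (1.2 M) acts as the cathode; ions are reduced there and produced at the dilute (0.000594 M) anode.
With n = 3, Ecell = −(0.0592/3)·log([dilute]/[conc]) = −(0.0592/3)·log(0.000594/1.2) = +0.065 V.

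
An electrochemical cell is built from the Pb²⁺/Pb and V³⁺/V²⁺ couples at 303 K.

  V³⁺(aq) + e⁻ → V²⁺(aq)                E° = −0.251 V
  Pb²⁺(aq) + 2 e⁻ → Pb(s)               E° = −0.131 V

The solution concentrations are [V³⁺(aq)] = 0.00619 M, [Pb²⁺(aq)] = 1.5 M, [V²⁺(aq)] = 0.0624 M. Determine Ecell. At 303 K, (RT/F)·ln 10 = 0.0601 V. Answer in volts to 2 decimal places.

+0.19 V

Since E°(Pb²⁺/Pb) > E°(V³⁺/V²⁺), Pb²⁺/Pb serves as the cathode.
E°cell = E°cat − E°an = −0.131 − (−0.251) = +0.120 V; n = 2.
The balanced reaction is Pb²⁺(aq) + 2 V²⁺(aq) → Pb(s) + 2 V³⁺(aq), so Q = [V³⁺(aq)]^2 / ([Pb²⁺(aq)]·[V²⁺(aq)]^2) = 0.00656 and log Q = −2.183.
E = E° − (0.0601/n)·log Q = +0.120 − (0.0601/2)(−2.183) = +0.19 V.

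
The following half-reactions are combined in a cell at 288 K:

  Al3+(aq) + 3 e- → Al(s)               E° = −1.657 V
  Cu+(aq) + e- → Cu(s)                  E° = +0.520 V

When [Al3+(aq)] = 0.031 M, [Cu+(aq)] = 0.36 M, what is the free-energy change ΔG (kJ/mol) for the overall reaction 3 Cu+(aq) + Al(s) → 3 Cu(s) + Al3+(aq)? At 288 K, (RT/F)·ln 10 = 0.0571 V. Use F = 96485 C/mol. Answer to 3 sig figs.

The standard cell potential is +0.520 − (−1.657) = +2.177 V, with n = 3 electrons in the balanced equation.
Here Q = [Al3+(aq)] / [Cu+(aq)]^3 = 0.664 (log Q = −0.178), giving E = +2.177 − (0.0571/3)·(−0.178) = +2.1804 V.
ΔG = −nFE = −(3)(96485)(+2.1804) J/mol = −631 kJ/mol.

−631 kJ/mol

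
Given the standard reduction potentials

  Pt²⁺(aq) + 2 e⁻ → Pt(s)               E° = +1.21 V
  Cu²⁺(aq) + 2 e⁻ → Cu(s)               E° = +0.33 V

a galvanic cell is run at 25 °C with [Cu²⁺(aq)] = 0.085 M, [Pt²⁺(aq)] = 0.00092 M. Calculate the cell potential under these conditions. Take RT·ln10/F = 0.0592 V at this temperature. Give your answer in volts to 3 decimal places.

+0.822 V

Pt²⁺/Pt is reduced (cathode, E° = +1.21 V) and Cu²⁺/Cu is oxidized (anode).
E°cell = E°cat − E°an = +1.21 − (+0.33) = +0.88 V; n = 2.
Balancing gives Pt²⁺(aq) + Cu(s) → Pt(s) + Cu²⁺(aq); hence Q = [Cu²⁺(aq)] / [Pt²⁺(aq)] = 92.4 (log Q = 1.966).
By the Nernst equation, E = +0.88 − (0.0592/2)·(1.966) = +0.822 V.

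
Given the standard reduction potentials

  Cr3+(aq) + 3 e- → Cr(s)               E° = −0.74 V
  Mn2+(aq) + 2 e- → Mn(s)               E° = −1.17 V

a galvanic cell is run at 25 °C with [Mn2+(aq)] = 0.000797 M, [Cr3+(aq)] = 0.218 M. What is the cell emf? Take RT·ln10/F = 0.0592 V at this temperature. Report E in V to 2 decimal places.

+0.51 V

The Cr³⁺/Cr couple has the more positive E°, so it is the cathode; Mn²⁺/Mn is the anode.
E°cell = E°cat − E°an = −0.74 − (−1.17) = +0.43 V; n = 6.
The balanced reaction is 2 Cr3+(aq) + 3 Mn(s) → 2 Cr(s) + 3 Mn2+(aq), so Q = [Mn2+(aq)]^3 / [Cr3+(aq)]^2 = 1.07×10^−8 and log Q = −7.973.
Applying E = E° − (RT ln10/nF)·log Q gives +0.43 − (0.0592/6)(−7.973) = +0.51 V.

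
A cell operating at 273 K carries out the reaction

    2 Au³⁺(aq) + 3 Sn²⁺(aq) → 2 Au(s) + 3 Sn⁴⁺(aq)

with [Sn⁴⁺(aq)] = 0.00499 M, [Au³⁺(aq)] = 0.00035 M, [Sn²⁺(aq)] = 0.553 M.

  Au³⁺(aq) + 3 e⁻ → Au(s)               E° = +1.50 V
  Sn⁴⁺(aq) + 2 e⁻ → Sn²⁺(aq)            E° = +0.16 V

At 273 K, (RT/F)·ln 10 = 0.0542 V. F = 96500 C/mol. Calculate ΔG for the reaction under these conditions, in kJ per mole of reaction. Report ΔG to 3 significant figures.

−772 kJ/mol

E°cell = +1.50 − (+0.16) = +1.34 V; the balanced reaction transfers n = 6 electrons.
Q = [Sn⁴⁺(aq)]^3 / ([Au³⁺(aq)]^2·[Sn²⁺(aq)]^3) = 6, so log Q = 0.778 and E = +1.34 − (0.0542/6)(0.778) = +1.3330 V.
ΔG = −nFE = −(6)(96500)(+1.3330) J/mol = −772 kJ/mol.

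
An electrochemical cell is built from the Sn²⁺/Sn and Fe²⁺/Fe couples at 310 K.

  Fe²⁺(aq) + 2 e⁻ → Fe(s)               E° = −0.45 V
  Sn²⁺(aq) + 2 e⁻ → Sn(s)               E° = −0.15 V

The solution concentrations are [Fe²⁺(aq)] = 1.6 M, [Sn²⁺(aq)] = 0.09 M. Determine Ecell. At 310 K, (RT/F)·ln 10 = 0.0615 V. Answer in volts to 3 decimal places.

+0.262 V

Since E°(Sn²⁺/Sn) > E°(Fe²⁺/Fe), Sn²⁺/Sn serves as the cathode.
E°cell = −0.15 − (−0.45) = +0.30 V, with n = 2 electrons transferred.
Balancing gives Sn²⁺(aq) + Fe(s) → Sn(s) + Fe²⁺(aq); hence Q = [Fe²⁺(aq)] / [Sn²⁺(aq)] = 17.8 (log Q = 1.250).
E = E° − (0.0615/n)·log Q = +0.30 − (0.0615/2)(1.250) = +0.262 V.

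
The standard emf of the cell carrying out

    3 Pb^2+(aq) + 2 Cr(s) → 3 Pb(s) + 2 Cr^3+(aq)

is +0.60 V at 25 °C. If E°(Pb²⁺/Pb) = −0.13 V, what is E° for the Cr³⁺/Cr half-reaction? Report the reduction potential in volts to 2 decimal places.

In the reaction as written the Pb²⁺/Pb couple is reduced (cathode) and Cr³⁺/Cr is oxidized (anode), so E°cell = E°(Pb²⁺/Pb) − E°(Cr³⁺/Cr).
E°(Cr³⁺/Cr) = E°(cathode) − E°cell = −0.13 − (+0.60) = −0.73 V.

−0.73 V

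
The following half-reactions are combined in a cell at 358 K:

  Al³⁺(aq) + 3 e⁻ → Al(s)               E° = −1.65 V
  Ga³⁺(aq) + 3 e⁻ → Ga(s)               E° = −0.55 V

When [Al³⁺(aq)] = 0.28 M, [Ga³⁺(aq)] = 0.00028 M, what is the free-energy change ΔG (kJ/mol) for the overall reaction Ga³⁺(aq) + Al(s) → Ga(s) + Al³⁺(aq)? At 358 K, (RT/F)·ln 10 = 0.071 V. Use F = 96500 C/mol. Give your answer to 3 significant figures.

−298 kJ/mol

With Ga³⁺/Ga reduced at the cathode, E°cell = −0.55 − (−1.65) = +1.10 V and n = 3.
Here Q = [Al³⁺(aq)] / [Ga³⁺(aq)] = 1×10^3 (log Q = 3.000), giving E = +1.10 − (0.071/3)·(3.000) = +1.0290 V.
Finally ΔG = −nFE = −(3)(96500 C/mol)(+1.0290 V) = −298 kJ/mol.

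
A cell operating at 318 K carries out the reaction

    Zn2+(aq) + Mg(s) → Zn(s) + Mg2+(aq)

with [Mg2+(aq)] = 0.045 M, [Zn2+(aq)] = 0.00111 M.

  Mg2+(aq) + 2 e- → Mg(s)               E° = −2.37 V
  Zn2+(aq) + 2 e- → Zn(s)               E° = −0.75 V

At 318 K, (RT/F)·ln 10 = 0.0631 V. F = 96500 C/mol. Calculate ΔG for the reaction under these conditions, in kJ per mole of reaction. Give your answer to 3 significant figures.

With Zn²⁺/Zn reduced at the cathode, E°cell = −0.75 − (−2.37) = +1.62 V and n = 2.
The reaction quotient is [Mg2+(aq)] / [Zn2+(aq)] = 40.5; by Nernst, E = +1.62 − (0.0631/2)(1.608) = +1.5693 V.
Finally ΔG = −nFE = −(2)(96500 C/mol)(+1.5693 V) = −303 kJ/mol.

−303 kJ/mol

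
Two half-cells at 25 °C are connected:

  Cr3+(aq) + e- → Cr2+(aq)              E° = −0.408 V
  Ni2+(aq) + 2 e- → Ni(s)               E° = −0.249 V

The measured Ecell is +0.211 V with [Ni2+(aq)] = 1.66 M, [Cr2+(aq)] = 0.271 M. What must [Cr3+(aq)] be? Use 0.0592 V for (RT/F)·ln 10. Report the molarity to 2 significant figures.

0.046 M

The Ni²⁺/Ni couple has the larger reduction potential, so it is the cathode: E°cell = −0.249 − (−0.408) = +0.159 V and n = 2.
Since E = E° − (0.0592/n)·log Q, log Q = n(E° − E)/0.0592 = −1.757.
For Ni2+(aq) + 2 Cr2+(aq) → Ni(s) + 2 Cr3+(aq), the reaction quotient is Q = [Cr3+(aq)]^2 / ([Ni2+(aq)]·[Cr2+(aq)]^2).
Solving for the unknown gives log [Cr3+(aq)] = −1.335, so [Cr3+(aq)] ≈ 0.046 M.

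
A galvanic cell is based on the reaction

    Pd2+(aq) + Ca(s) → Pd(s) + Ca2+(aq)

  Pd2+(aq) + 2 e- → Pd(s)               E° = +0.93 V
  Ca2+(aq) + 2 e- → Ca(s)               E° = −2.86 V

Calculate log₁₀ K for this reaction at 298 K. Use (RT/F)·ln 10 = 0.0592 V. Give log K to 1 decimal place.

The Pd²⁺/Pd couple is reduced (cathode); E°cell = +0.93 − (−2.86) = +3.79 V with n = 2.
At equilibrium E = 0, so log K = nE°cell / 0.0592 = (2)(+3.79) / 0.0592 = 128.0.

log K = 128.0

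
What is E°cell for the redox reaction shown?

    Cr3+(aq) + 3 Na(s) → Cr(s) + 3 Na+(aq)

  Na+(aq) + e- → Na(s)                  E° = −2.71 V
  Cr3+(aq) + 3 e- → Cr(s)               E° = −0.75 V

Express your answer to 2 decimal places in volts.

+1.96 V

Cr3+(aq) gains electrons, so the Cr³⁺/Cr couple is the cathode; the Na⁺/Na couple is the anode.
E°cell = E°(cathode) − E°(anode) = −0.75 − (−2.71) = +1.96 V.
The positive value indicates the reaction is spontaneous as written.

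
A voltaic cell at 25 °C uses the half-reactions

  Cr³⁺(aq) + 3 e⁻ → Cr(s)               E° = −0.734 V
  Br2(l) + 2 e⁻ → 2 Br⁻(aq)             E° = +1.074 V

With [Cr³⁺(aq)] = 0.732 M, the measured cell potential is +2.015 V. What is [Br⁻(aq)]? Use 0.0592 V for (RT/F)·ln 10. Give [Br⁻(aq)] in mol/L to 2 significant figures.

With Br₂/Br⁻ at the cathode and Cr³⁺/Cr at the anode, E°cell = +1.074 − (−0.734) = +1.808 V (n = 6).
From the Nernst equation, log Q = n(E° − E)/0.0592 = 6·(+1.808 − (+2.015))/0.0592 = −20.980.
The balanced reaction is 3 Br2(l) + 2 Cr(s) → 6 Br⁻(aq) + 2 Cr³⁺(aq), so Q = [Br⁻(aq)]^6·[Cr³⁺(aq)]^2.
Solving for the unknown gives log [Br⁻(aq)] = −3.452, so [Br⁻(aq)] ≈ 0.00035 M.

0.00035 M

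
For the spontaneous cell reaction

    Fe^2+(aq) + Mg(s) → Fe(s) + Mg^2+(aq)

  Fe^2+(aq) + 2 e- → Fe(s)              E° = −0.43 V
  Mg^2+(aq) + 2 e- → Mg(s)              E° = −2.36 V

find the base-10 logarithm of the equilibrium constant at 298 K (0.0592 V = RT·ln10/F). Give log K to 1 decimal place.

log K = 65.2

The Fe²⁺/Fe couple is reduced (cathode); E°cell = −0.43 − (−2.36) = +1.93 V with n = 2.
At equilibrium E = 0, so log K = nE°cell / 0.0592 = (2)(+1.93) / 0.0592 = 65.2.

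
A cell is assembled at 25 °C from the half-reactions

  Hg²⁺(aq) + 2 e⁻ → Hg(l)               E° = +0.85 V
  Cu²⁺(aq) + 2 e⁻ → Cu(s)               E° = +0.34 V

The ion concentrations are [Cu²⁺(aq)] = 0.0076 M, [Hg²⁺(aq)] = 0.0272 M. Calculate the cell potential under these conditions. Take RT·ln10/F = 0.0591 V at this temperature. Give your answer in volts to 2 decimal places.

+0.53 V

The Hg²⁺/Hg couple has the more positive E°, so it is the cathode; Cu²⁺/Cu is the anode.
E°cell = E°cat − E°an = +0.85 − (+0.34) = +0.51 V; n = 2.
Balancing gives Hg²⁺(aq) + Cu(s) → Hg(l) + Cu²⁺(aq); hence Q = [Cu²⁺(aq)] / [Hg²⁺(aq)] = 0.279 (log Q = −0.554).
By the Nernst equation, E = +0.51 − (0.0591/2)·(−0.554) = +0.53 V.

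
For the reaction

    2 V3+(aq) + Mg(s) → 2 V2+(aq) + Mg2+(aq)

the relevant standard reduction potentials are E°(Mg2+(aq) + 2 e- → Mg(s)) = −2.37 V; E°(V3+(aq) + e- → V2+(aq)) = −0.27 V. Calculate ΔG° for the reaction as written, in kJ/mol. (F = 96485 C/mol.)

−405 kJ/mol

In the reaction as written V3+(aq) is reduced, so the V³⁺/V²⁺ couple is the cathode and Mg²⁺/Mg is the anode.
E°cell = −0.27 − (−2.37) = +2.10 V; balancing electrons gives n = 2.
ΔG° = −nFE°cell = −(2)(96485)(+2.10) J/mol = −405 kJ/mol.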